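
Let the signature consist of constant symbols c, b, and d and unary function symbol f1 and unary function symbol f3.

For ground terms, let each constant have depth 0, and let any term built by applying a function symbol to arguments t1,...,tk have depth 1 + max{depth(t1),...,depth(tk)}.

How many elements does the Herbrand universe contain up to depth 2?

If N_k denotes the number of depth-≤k ground terms, the 3 constants give N_0 = 3, and each function symbol of arity r contributes N_{k-1}^r new terms at level k: N_k = 3 + N_{k-1} + N_{k-1}.
N_0 = 3
N_1 = 3 + 3 + 3 = 9
N_2 = 3 + 9 + 9 = 21

21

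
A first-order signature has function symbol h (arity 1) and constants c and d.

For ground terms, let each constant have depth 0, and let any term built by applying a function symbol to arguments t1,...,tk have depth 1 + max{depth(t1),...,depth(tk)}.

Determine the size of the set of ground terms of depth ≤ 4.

Count level by level. With function symbols h/1, the terms of depth ≤ k are the 2 constants together with each function applied to depth-≤(k−1) tuples, so N_k = 2 + N_{k-1}.
N_0 = 2
N_1 = 2 + 2 = 4
N_2 = 2 + 4 = 6
N_3 = 2 + 6 = 8
N_4 = 2 + 8 = 10
Explicitly: c, d, h(c), h(d), h(h(c)), h(h(d)), h(h(h(c))), h(h(h(d))), h(h(h(h(c)))), h(h(h(h(d)))).

10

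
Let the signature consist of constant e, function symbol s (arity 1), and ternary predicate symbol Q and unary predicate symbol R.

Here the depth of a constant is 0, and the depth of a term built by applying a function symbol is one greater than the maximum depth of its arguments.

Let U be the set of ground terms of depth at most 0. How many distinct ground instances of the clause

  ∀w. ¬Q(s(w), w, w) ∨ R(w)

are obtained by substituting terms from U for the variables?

1

Ground terms of depth ≤ 0:
  Let N_k count ground terms of depth at most k. Each non-constant term of depth ≤ k is some function symbol applied to depth-≤(k−1) arguments, giving N_k = 1 + N_{k-1}.
  N_0 = 1
  Explicitly: e.
So there is exactly 1 ground term available for substitution.
The clause has 1 distinct variable (w), which appears in the body. In the free term algebra distinct substitutions yield syntactically distinct ground instances.
Number of ground instances = 1.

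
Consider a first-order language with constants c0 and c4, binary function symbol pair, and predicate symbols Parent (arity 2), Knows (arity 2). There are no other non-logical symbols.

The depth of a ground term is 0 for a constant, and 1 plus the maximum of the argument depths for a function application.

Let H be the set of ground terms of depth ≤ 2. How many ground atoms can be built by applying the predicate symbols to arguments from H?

First count ground terms of depth ≤ 2.
Let N_k count ground terms of depth at most k. Each non-constant term of depth ≤ k is some function symbol applied to depth-≤(k−1) arguments, giving N_k = 2 + N_{k-1}^2.
N_0 = 2
N_1 = 2 + 2^2 = 6
N_2 = 2 + 6^2 = 38
So |H| = 38.
Each predicate of arity r yields |H|^r ground atoms (one per choice of an r-tuple from H):
  Parent: 38^2 = 1444;  Knows: 38^2 = 1444
Total ground atoms: 1444 + 1444 = 2888.

2888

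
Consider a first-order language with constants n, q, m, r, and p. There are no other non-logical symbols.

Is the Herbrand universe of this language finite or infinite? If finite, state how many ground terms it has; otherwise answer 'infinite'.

5

There are no function symbols, so every ground term is one of the 5 constants.
The Herbrand universe is {n, q, m, r, p}, which is finite with 5 elements.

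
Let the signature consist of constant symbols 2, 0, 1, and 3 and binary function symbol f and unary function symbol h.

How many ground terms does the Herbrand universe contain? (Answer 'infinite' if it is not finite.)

infinite

The signature has at least one function symbol (f, arity 2) and at least one constant (2).
Iterating f gives infinitely many distinct ground terms: 2, f(2, 2), f(f(2, 2), f(2, 2)), ...
So the Herbrand universe is infinite.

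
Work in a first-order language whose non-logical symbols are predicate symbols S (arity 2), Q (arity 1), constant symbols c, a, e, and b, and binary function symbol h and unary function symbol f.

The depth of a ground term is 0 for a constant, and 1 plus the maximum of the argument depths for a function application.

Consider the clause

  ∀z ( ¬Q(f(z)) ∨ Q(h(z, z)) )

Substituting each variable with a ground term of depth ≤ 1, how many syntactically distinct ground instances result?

24

Ground terms of depth ≤ 1:
  Write N_k for the number of ground terms of depth ≤ k. A term of depth ≤ k is either a constant or a function symbol applied to arguments of depth ≤ k−1, so N_k = 4 + N_{k-1}^2 + N_{k-1}.
  N_0 = 4
  N_1 = 4 + 4^2 + 4 = 24
So there are 24 ground terms available for substitution.
The variable z ranges independently over the available ground terms, and distinct assignments produce distinct instances.
Number of ground instances = 24.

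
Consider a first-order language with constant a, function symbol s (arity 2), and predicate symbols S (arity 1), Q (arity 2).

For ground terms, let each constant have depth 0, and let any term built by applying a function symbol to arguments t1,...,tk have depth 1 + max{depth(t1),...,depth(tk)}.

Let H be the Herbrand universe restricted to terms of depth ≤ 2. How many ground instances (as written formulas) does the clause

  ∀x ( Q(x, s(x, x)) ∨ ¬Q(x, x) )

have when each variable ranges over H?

5

Ground terms of depth ≤ 2:
  If N_k denotes the number of depth-≤k ground terms, the 1 constant gives N_0 = 1, and each function symbol of arity r contributes N_{k-1}^r new terms at level k: N_k = 1 + N_{k-1}^2.
  N_0 = 1
  N_1 = 1 + 1^2 = 2
  N_2 = 1 + 2^2 = 5
So there are 5 ground terms available for substitution.
The variable x ranges independently over the available ground terms, and distinct assignments produce distinct instances.
Number of ground instances = 5.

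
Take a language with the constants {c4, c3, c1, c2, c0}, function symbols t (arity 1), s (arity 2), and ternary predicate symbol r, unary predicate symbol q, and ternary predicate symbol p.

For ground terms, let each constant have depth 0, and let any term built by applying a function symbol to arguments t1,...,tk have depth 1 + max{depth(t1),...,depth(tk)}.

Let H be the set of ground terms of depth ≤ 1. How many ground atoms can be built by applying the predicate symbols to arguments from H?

First count ground terms of depth ≤ 1.
If N_k denotes the number of depth-≤k ground terms, the 5 constants give N_0 = 5, and each function symbol of arity r contributes N_{k-1}^r new terms at level k: N_k = 5 + N_{k-1} + N_{k-1}^2.
N_0 = 5
N_1 = 5 + 5 + 5^2 = 35
So |H| = 35.
For each predicate symbol, the number of ground atoms is |H| raised to its arity; summing:
  r: 35^3 = 42875;  q: 35;  p: 35^3 = 42875
Total ground atoms: 42875 + 35 + 42875 = 85785.

85785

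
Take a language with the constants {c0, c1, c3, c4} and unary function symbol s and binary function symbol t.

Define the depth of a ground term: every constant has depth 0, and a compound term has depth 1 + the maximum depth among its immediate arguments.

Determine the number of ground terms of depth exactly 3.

Let N_k = |{terms of depth ≤ k}|. Then N_0 = 4 and N_k = 4 + N_{k-1} + N_{k-1}^2 for k ≥ 1 (one summand per function symbol, arity giving the exponent).
N_0 = 4
N_1 = 4 + 4 + 4^2 = 24
N_2 = 4 + 24 + 24^2 = 604
N_3 = 4 + 604 + 604^2 = 365424
Terms of depth exactly 3: N_3 − N_2 = 365424 − 604 = 364820.

364820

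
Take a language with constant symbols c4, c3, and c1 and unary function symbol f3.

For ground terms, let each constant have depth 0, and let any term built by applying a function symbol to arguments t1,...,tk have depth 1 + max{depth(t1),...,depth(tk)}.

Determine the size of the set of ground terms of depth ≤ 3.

12

Write N_k for the number of ground terms of depth ≤ k. A term of depth ≤ k is either a constant or a function symbol applied to arguments of depth ≤ k−1, so N_k = 3 + N_{k-1}.
N_0 = 3
N_1 = 3 + 3 = 6
N_2 = 3 + 6 = 9
N_3 = 3 + 9 = 12
Explicitly: c4, c3, c1, f3(c4), f3(c3), f3(c1), f3(f3(c4)), f3(f3(c3)), f3(f3(c1)), f3(f3(f3(c4))), f3(f3(f3(c3))), f3(f3(f3(c1))).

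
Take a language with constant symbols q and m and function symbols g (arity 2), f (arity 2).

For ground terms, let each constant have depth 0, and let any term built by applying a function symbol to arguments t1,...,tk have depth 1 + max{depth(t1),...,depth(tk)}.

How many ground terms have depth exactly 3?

Count level by level. With function symbols g/2, f/2, the terms of depth ≤ k are the 2 constants together with each function applied to depth-≤(k−1) tuples, so N_k = 2 + N_{k-1}^2 + N_{k-1}^2.
N_0 = 2
N_1 = 2 + 2^2 + 2^2 = 10
N_2 = 2 + 10^2 + 10^2 = 202
N_3 = 2 + 202^2 + 202^2 = 81610
Terms of depth exactly 3: N_3 − N_2 = 81610 − 202 = 81408.

81408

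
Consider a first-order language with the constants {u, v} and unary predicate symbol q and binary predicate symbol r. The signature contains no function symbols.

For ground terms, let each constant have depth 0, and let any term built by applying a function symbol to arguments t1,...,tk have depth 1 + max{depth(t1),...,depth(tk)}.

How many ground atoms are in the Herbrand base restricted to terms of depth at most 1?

6

First count ground terms of depth ≤ 1.
With no function symbols every ground term is a constant, so there are exactly 2 ground terms at every depth bound.
N_0 = 2
N_1 = 2
Explicitly: u, v.
So |H| = 2.
Ground atoms are formed by filling each argument slot of a predicate with a term from H, so an r-ary predicate gives |H|^r atoms:
  q: 2;  r: 2^2 = 4
Total ground atoms: 2 + 4 = 6.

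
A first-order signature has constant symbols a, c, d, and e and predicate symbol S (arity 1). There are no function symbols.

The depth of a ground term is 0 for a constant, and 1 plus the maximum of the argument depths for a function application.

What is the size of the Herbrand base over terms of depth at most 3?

First count ground terms of depth ≤ 3.
With no function symbols every ground term is a constant, so there are exactly 4 ground terms at every depth bound.
N_0 = 4
N_1 = 4
N_2 = 4
N_3 = 4
So |H| = 4.
For each predicate symbol, the number of ground atoms is |H| raised to its arity; summing:
  S: 4
Total ground atoms: 4.

4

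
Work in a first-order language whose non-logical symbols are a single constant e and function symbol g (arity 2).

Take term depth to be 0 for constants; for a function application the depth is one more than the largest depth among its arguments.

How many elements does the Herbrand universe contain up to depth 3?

26

Write N_k for the number of ground terms of depth ≤ k. A term of depth ≤ k is either a constant or a function symbol applied to arguments of depth ≤ k−1, so N_k = 1 + N_{k-1}^2.
N_0 = 1
N_1 = 1 + 1^2 = 2
N_2 = 1 + 2^2 = 5
N_3 = 1 + 5^2 = 26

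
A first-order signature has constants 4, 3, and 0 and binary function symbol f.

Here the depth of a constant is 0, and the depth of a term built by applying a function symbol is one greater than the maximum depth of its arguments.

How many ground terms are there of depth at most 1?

Count level by level. With function symbols f/2, the terms of depth ≤ k are the 3 constants together with each function applied to depth-≤(k−1) tuples, so N_k = 3 + N_{k-1}^2.
N_0 = 3
N_1 = 3 + 3^2 = 12
Explicitly: 4, 3, 0, f(4, 4), f(4, 3), f(4, 0), f(3, 4), f(3, 3), f(3, 0), f(0, 4), f(0, 3), f(0, 0).

12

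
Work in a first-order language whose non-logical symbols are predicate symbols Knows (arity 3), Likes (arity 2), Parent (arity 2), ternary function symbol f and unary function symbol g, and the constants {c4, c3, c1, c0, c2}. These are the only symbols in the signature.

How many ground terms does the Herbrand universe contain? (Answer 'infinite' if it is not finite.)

The signature has at least one function symbol (f, arity 3) and at least one constant (c4).
Iterating f gives infinitely many distinct ground terms: c4, f(c4, c4, c4), f(f(c4, c4, c4), f(c4, c4, c4), f(c4, c4, c4)), ...
So the Herbrand universe is infinite.

infinite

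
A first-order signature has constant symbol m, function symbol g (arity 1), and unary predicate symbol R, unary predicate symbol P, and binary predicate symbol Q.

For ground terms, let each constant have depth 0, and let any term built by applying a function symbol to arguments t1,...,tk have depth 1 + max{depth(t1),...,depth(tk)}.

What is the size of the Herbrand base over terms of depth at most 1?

8

First count ground terms of depth ≤ 1.
Write N_k for the number of ground terms of depth ≤ k. A term of depth ≤ k is either a constant or a function symbol applied to arguments of depth ≤ k−1, so N_k = 1 + N_{k-1}.
N_0 = 1
N_1 = 1 + 1 = 2
Explicitly: m, g(m).
So |H| = 2.
For each predicate symbol, the number of ground atoms is |H| raised to its arity; summing:
  R: 2;  P: 2;  Q: 2^2 = 4
Total ground atoms: 2 + 2 + 4 = 8.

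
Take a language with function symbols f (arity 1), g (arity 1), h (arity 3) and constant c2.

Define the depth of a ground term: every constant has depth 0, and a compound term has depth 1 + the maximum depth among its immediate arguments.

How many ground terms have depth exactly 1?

Let N_k count ground terms of depth at most k. Each non-constant term of depth ≤ k is some function symbol applied to depth-≤(k−1) arguments, giving N_k = 1 + N_{k-1} + N_{k-1} + N_{k-1}^3.
N_0 = 1
N_1 = 1 + 1 + 1 + 1^3 = 4
Terms of depth exactly 1: N_1 − N_0 = 4 − 1 = 3.

3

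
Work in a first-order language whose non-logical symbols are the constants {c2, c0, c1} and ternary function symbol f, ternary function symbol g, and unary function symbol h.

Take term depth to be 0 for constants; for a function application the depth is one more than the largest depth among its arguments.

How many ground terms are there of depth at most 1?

60

Let N_k count ground terms of depth at most k. Each non-constant term of depth ≤ k is some function symbol applied to depth-≤(k−1) arguments, giving N_k = 3 + N_{k-1}^3 + N_{k-1}^3 + N_{k-1}.
N_0 = 3
N_1 = 3 + 3^3 + 3^3 + 3 = 60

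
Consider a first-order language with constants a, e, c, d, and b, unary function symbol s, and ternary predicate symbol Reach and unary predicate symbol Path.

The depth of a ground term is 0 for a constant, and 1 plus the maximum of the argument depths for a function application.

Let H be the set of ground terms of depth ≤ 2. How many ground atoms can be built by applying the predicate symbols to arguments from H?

First count ground terms of depth ≤ 2.
If N_k denotes the number of depth-≤k ground terms, the 5 constants give N_0 = 5, and each function symbol of arity r contributes N_{k-1}^r new terms at level k: N_k = 5 + N_{k-1}.
N_0 = 5
N_1 = 5 + 5 = 10
N_2 = 5 + 10 = 15
So |H| = 15.
A ground atom is a predicate applied to a tuple of terms from H, so the count is the sum over predicates of |H|^arity:
  Reach: 15^3 = 3375;  Path: 15
Total ground atoms: 3375 + 15 = 3390.

3390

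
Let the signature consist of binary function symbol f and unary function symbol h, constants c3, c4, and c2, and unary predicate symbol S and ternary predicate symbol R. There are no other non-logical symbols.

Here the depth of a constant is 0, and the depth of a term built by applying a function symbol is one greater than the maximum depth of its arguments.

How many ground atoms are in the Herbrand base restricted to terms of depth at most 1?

First count ground terms of depth ≤ 1.
Let N_k = |{terms of depth ≤ k}|. Then N_0 = 3 and N_k = 3 + N_{k-1}^2 + N_{k-1} for k ≥ 1 (one summand per function symbol, arity giving the exponent).
N_0 = 3
N_1 = 3 + 3^2 + 3 = 15
So |H| = 15.
Ground atoms are formed by filling each argument slot of a predicate with a term from H, so an r-ary predicate gives |H|^r atoms:
  S: 15;  R: 15^3 = 3375
Total ground atoms: 15 + 3375 = 3390.

3390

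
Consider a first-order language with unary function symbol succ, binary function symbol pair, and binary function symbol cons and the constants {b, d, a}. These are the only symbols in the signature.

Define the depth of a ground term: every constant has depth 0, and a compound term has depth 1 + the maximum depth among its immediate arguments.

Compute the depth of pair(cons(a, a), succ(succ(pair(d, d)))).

depth(cons(a, a)) = 1 + max(0, 0) = 1
depth(pair(d, d)) = 1 + max(0, 0) = 1
depth(succ(pair(d, d))) = 1 + depth(pair(d, d)) = 1 + 1 = 2
depth(succ(succ(pair(d, d)))) = 1 + depth(succ(pair(d, d))) = 1 + 2 = 3
depth(pair(cons(a, a), succ(succ(pair(d, d))))) = 1 + max(1, 3) = 4

4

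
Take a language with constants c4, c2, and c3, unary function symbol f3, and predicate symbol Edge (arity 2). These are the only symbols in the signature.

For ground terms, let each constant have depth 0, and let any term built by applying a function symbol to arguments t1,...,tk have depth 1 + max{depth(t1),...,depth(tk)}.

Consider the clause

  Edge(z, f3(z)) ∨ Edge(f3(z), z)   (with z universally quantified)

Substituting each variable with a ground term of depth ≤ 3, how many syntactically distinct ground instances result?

12

Ground terms of depth ≤ 3:
  Let N_k count ground terms of depth at most k. Each non-constant term of depth ≤ k is some function symbol applied to depth-≤(k−1) arguments, giving N_k = 3 + N_{k-1}.
  N_0 = 3
  N_1 = 3 + 3 = 6
  N_2 = 3 + 6 = 9
  N_3 = 3 + 9 = 12
  Explicitly: c4, c2, c3, f3(c4), f3(c2), f3(c3), f3(f3(c4)), f3(f3(c2)), f3(f3(c3)), f3(f3(f3(c4))), f3(f3(f3(c2))), f3(f3(f3(c3))).
So there are 12 ground terms available for substitution.
There is 1 variable to instantiate (z),  occurring in at least one literal, so different choices give different ground instances.
Number of ground instances = 12.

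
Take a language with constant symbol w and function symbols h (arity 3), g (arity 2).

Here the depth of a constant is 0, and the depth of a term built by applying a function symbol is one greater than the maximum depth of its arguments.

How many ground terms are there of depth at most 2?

37

Write N_k for the number of ground terms of depth ≤ k. A term of depth ≤ k is either a constant or a function symbol applied to arguments of depth ≤ k−1, so N_k = 1 + N_{k-1}^3 + N_{k-1}^2.
N_0 = 1
N_1 = 1 + 1^3 + 1^2 = 3
N_2 = 1 + 3^3 + 3^2 = 37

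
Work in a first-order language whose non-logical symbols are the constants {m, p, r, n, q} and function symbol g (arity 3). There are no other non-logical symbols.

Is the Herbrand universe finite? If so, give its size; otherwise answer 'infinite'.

The signature has at least one function symbol (g, arity 3) and at least one constant (m).
Iterating g gives infinitely many distinct ground terms: m, g(m, m, m), g(g(m, m, m), g(m, m, m), g(m, m, m)), ...
So the Herbrand universe is infinite.

infinite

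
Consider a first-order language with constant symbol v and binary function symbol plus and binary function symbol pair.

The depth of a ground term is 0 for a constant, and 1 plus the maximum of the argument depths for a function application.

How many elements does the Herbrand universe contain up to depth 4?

Let N_k = |{terms of depth ≤ k}|. Then N_0 = 1 and N_k = 1 + N_{k-1}^2 + N_{k-1}^2 for k ≥ 1 (one summand per function symbol, arity giving the exponent).
N_0 = 1
N_1 = 1 + 1^2 + 1^2 = 3
N_2 = 1 + 3^2 + 3^2 = 19
N_3 = 1 + 19^2 + 19^2 = 723
N_4 = 1 + 723^2 + 723^2 = 1045459

1045459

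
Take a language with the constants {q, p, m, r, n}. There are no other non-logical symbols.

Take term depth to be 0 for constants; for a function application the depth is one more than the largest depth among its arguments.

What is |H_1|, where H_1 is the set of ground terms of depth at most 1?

5

With no function symbols every ground term is a constant, so there are exactly 5 ground terms at every depth bound.
N_0 = 5
N_1 = 5
Explicitly: q, p, m, r, n.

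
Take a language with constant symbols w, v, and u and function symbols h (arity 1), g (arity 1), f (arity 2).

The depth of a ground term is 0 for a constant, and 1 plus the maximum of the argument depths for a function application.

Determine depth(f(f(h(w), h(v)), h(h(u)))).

3

depth(h(w)) = 1 + depth(w) = 1 + 0 = 1
depth(h(v)) = 1 + depth(v) = 1 + 0 = 1
depth(f(h(w), h(v))) = 1 + max(1, 1) = 2
depth(h(u)) = 1 + depth(u) = 1 + 0 = 1
depth(h(h(u))) = 1 + depth(h(u)) = 1 + 1 = 2
depth(f(f(h(w), h(v)), h(h(u)))) = 1 + max(2, 2) = 3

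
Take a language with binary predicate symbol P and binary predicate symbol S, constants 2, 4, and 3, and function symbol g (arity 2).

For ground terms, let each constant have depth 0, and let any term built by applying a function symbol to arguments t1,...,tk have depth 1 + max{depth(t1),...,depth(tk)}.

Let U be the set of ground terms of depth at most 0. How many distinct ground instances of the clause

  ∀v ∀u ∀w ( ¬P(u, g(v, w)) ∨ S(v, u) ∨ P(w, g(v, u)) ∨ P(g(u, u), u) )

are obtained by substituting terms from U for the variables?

Ground terms of depth ≤ 0:
  Count level by level. With function symbols g/2, the terms of depth ≤ k are the 3 constants together with each function applied to depth-≤(k−1) tuples, so N_k = 3 + N_{k-1}^2.
  N_0 = 3
  Explicitly: 2, 4, 3.
So there are 3 ground terms available for substitution.
There are 3 variables to instantiate (v, u, w), each occurring in at least one literal, so different choices give different ground instances.
Number of ground instances = 3^3 = 27.

27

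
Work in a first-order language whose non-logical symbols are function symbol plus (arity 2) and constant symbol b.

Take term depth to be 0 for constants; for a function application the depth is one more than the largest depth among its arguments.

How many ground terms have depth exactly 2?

3

Let N_k = |{terms of depth ≤ k}|. Then N_0 = 1 and N_k = 1 + N_{k-1}^2 for k ≥ 1 (one summand per function symbol, arity giving the exponent).
N_0 = 1
N_1 = 1 + 1^2 = 2
N_2 = 1 + 2^2 = 5
Terms of depth exactly 2: N_2 − N_1 = 5 − 2 = 3.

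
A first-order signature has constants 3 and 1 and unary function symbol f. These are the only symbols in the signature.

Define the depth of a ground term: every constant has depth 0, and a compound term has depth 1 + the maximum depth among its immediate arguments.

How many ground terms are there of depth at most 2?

Count level by level. With function symbols f/1, the terms of depth ≤ k are the 2 constants together with each function applied to depth-≤(k−1) tuples, so N_k = 2 + N_{k-1}.
N_0 = 2
N_1 = 2 + 2 = 4
N_2 = 2 + 4 = 6

6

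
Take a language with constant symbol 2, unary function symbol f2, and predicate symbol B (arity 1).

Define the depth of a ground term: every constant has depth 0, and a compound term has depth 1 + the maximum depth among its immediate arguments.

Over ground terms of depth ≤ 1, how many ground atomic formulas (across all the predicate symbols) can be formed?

2

First count ground terms of depth ≤ 1.
Let N_k count ground terms of depth at most k. Each non-constant term of depth ≤ k is some function symbol applied to depth-≤(k−1) arguments, giving N_k = 1 + N_{k-1}.
N_0 = 1
N_1 = 1 + 1 = 2
Explicitly: 2, f2(2).
So |H| = 2.
For each predicate symbol, the number of ground atoms is |H| raised to its arity; summing:
  B: 2
Total ground atoms: 2.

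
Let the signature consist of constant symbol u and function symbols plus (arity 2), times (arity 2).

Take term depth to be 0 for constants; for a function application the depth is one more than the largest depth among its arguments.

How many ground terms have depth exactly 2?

Let N_k count ground terms of depth at most k. Each non-constant term of depth ≤ k is some function symbol applied to depth-≤(k−1) arguments, giving N_k = 1 + N_{k-1}^2 + N_{k-1}^2.
N_0 = 1
N_1 = 1 + 1^2 + 1^2 = 3
N_2 = 1 + 3^2 + 3^2 = 19
Terms of depth exactly 2: N_2 − N_1 = 19 − 3 = 16.

16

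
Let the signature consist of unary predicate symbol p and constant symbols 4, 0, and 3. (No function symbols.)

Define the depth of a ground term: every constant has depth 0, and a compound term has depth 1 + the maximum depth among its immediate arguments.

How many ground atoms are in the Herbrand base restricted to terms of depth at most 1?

3

First count ground terms of depth ≤ 1.
With no function symbols every ground term is a constant, so there are exactly 3 ground terms at every depth bound.
N_0 = 3
N_1 = 3
Explicitly: 4, 0, 3.
So |H| = 3.
For each predicate symbol, the number of ground atoms is |H| raised to its arity; summing:
  p: 3
Total ground atoms: 3.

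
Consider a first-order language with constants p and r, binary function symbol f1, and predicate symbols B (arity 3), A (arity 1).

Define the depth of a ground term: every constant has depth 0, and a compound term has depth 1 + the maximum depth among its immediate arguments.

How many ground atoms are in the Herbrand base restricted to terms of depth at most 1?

First count ground terms of depth ≤ 1.
Let N_k = |{terms of depth ≤ k}|. Then N_0 = 2 and N_k = 2 + N_{k-1}^2 for k ≥ 1 (one summand per function symbol, arity giving the exponent).
N_0 = 2
N_1 = 2 + 2^2 = 6
Explicitly: p, r, f1(p, p), f1(p, r), f1(r, p), f1(r, r).
So |H| = 6.
For each predicate symbol, the number of ground atoms is |H| raised to its arity; summing:
  B: 6^3 = 216;  A: 6
Total ground atoms: 216 + 6 = 222.

222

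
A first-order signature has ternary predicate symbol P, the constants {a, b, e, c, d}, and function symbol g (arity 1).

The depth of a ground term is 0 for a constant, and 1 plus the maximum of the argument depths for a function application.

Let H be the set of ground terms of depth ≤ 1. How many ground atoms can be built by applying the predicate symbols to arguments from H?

First count ground terms of depth ≤ 1.
Let N_k count ground terms of depth at most k. Each non-constant term of depth ≤ k is some function symbol applied to depth-≤(k−1) arguments, giving N_k = 5 + N_{k-1}.
N_0 = 5
N_1 = 5 + 5 = 10
So |H| = 10.
Each predicate of arity r yields |H|^r ground atoms (one per choice of an r-tuple from H):
  P: 10^3 = 1000
Total ground atoms: 1000.

1000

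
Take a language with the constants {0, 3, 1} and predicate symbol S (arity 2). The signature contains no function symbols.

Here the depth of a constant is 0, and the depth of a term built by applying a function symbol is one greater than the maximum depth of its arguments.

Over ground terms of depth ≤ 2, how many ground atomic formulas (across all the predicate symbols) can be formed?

First count ground terms of depth ≤ 2.
With no function symbols every ground term is a constant, so there are exactly 3 ground terms at every depth bound.
N_0 = 3
N_1 = 3
N_2 = 3
Explicitly: 0, 3, 1.
So |H| = 3.
A ground atom is a predicate applied to a tuple of terms from H, so the count is the sum over predicates of |H|^arity:
  S: 3^2 = 9
Total ground atoms: 9.

9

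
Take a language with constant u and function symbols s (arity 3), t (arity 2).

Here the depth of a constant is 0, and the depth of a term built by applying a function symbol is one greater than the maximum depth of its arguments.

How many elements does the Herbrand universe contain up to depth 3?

52023

Let N_k = |{terms of depth ≤ k}|. Then N_0 = 1 and N_k = 1 + N_{k-1}^3 + N_{k-1}^2 for k ≥ 1 (one summand per function symbol, arity giving the exponent).
N_0 = 1
N_1 = 1 + 1^3 + 1^2 = 3
N_2 = 1 + 3^3 + 3^2 = 37
N_3 = 1 + 37^3 + 37^2 = 52023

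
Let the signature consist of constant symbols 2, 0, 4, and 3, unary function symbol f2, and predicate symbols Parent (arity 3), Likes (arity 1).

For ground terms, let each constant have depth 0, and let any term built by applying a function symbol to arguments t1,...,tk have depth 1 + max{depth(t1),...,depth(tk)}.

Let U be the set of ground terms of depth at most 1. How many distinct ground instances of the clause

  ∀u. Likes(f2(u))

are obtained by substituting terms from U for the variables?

8

Ground terms of depth ≤ 1:
  If N_k denotes the number of depth-≤k ground terms, the 4 constants give N_0 = 4, and each function symbol of arity r contributes N_{k-1}^r new terms at level k: N_k = 4 + N_{k-1}.
  N_0 = 4
  N_1 = 4 + 4 = 8
  Explicitly: 2, 0, 4, 3, f2(2), f2(0), f2(4), f2(3).
So there are 8 ground terms available for substitution.
The body mentions the single quantified variable u; since ground terms form a free algebra, no two substitutions collapse to the same formula.
Number of ground instances = 8.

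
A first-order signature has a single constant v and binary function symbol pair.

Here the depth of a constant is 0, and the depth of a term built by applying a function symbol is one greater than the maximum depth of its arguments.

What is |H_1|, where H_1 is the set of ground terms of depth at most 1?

Let N_k = |{terms of depth ≤ k}|. Then N_0 = 1 and N_k = 1 + N_{k-1}^2 for k ≥ 1 (one summand per function symbol, arity giving the exponent).
N_0 = 1
N_1 = 1 + 1^2 = 2
Explicitly: v, pair(v, v).

2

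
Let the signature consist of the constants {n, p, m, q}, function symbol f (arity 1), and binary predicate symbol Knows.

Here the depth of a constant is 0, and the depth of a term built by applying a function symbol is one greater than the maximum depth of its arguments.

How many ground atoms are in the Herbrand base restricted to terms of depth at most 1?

64

First count ground terms of depth ≤ 1.
Let N_k = |{terms of depth ≤ k}|. Then N_0 = 4 and N_k = 4 + N_{k-1} for k ≥ 1 (one summand per function symbol, arity giving the exponent).
N_0 = 4
N_1 = 4 + 4 = 8
So |H| = 8.
A ground atom is a predicate applied to a tuple of terms from H, so the count is the sum over predicates of |H|^arity:
  Knows: 8^2 = 64
Total ground atoms: 64.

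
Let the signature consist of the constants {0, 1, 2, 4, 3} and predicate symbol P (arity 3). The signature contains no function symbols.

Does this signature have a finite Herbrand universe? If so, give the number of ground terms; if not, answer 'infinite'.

5

There are no function symbols, so every ground term is one of the 5 constants.
The Herbrand universe is {0, 1, 2, 4, 3}, which is finite with 5 elements.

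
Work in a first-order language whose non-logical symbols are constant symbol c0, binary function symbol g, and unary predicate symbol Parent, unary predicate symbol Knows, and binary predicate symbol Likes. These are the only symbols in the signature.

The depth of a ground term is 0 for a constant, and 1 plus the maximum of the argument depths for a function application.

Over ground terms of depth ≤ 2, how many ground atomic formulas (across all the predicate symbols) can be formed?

35

First count ground terms of depth ≤ 2.
Let N_k = |{terms of depth ≤ k}|. Then N_0 = 1 and N_k = 1 + N_{k-1}^2 for k ≥ 1 (one summand per function symbol, arity giving the exponent).
N_0 = 1
N_1 = 1 + 1^2 = 2
N_2 = 1 + 2^2 = 5
Explicitly: c0, g(c0, c0), g(c0, g(c0, c0)), g(g(c0, c0), c0), g(g(c0, c0), g(c0, c0)).
So |H| = 5.
For each predicate symbol, the number of ground atoms is |H| raised to its arity; summing:
  Parent: 5;  Knows: 5;  Likes: 5^2 = 25
Total ground atoms: 5 + 5 + 25 = 35.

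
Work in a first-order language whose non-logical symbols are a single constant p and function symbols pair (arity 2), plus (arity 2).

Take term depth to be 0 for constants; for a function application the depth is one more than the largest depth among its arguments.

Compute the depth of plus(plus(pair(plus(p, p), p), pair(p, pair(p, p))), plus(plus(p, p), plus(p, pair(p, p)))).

4

depth(plus(p, p)) = 1 + max(0, 0) = 1
depth(pair(plus(p, p), p)) = 1 + max(1, 0) = 2
depth(pair(p, p)) = 1 + max(0, 0) = 1
depth(pair(p, pair(p, p))) = 1 + max(0, 1) = 2
depth(plus(pair(plus(p, p), p), pair(p, pair(p, p)))) = 1 + max(2, 2) = 3
depth(plus(p, pair(p, p))) = 1 + max(0, 1) = 2
depth(plus(plus(p, p), plus(p, pair(p, p)))) = 1 + max(1, 2) = 3
depth(plus(plus(pair(plus(p, p), p), pair(p, pair(p, p))), plus(plus(p, p), plus(p, pair(p, p))))) = 1 + max(3, 3) = 4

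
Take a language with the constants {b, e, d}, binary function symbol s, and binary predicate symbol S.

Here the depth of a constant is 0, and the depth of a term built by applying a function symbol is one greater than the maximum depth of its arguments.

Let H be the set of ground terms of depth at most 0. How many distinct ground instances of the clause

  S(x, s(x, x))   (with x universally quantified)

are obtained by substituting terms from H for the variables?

3

Ground terms of depth ≤ 0:
  Count level by level. With function symbols s/2, the terms of depth ≤ k are the 3 constants together with each function applied to depth-≤(k−1) tuples, so N_k = 3 + N_{k-1}^2.
  N_0 = 3
  Explicitly: b, e, d.
So there are 3 ground terms available for substitution.
The variable x ranges independently over the available ground terms, and distinct assignments produce distinct instances.
Number of ground instances = 3.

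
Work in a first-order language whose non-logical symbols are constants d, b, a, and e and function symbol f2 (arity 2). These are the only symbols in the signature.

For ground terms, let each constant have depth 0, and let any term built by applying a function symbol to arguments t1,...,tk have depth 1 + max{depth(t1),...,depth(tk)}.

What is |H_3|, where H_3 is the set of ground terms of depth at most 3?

163220

If N_k denotes the number of depth-≤k ground terms, the 4 constants give N_0 = 4, and each function symbol of arity r contributes N_{k-1}^r new terms at level k: N_k = 4 + N_{k-1}^2.
N_0 = 4
N_1 = 4 + 4^2 = 20
N_2 = 4 + 20^2 = 404
N_3 = 4 + 404^2 = 163220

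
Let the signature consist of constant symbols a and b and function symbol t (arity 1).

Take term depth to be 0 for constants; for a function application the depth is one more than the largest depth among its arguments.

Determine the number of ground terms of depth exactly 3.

Write N_k for the number of ground terms of depth ≤ k. A term of depth ≤ k is either a constant or a function symbol applied to arguments of depth ≤ k−1, so N_k = 2 + N_{k-1}.
N_0 = 2
N_1 = 2 + 2 = 4
N_2 = 2 + 4 = 6
N_3 = 2 + 6 = 8
Terms of depth exactly 3: N_3 − N_2 = 8 − 6 = 2.

2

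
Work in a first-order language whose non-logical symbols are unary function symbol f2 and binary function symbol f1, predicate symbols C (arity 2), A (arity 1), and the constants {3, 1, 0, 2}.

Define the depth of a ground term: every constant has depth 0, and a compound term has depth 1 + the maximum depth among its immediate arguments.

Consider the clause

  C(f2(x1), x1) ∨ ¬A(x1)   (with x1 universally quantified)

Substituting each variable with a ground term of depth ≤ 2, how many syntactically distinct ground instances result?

604

Ground terms of depth ≤ 2:
  If N_k denotes the number of depth-≤k ground terms, the 4 constants give N_0 = 4, and each function symbol of arity r contributes N_{k-1}^r new terms at level k: N_k = 4 + N_{k-1} + N_{k-1}^2.
  N_0 = 4
  N_1 = 4 + 4 + 4^2 = 24
  N_2 = 4 + 24 + 24^2 = 604
So there are 604 ground terms available for substitution.
The clause has 1 distinct variable (x1), which appears in the body. In the free term algebra distinct substitutions yield syntactically distinct ground instances.
Number of ground instances = 604.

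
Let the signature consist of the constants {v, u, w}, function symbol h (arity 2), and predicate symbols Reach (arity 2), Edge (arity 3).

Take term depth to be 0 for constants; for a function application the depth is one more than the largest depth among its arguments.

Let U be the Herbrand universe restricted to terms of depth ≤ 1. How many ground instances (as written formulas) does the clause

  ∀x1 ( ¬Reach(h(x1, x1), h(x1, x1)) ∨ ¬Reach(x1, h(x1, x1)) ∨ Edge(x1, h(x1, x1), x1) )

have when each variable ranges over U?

Ground terms of depth ≤ 1:
  If N_k denotes the number of depth-≤k ground terms, the 3 constants give N_0 = 3, and each function symbol of arity r contributes N_{k-1}^r new terms at level k: N_k = 3 + N_{k-1}^2.
  N_0 = 3
  N_1 = 3 + 3^2 = 12
  Explicitly: v, u, w, h(v, v), h(v, u), h(v, w), h(u, v), h(u, u), h(u, w), h(w, v), h(w, u), h(w, w).
So there are 12 ground terms available for substitution.
The body mentions the single quantified variable x1; since ground terms form a free algebra, no two substitutions collapse to the same formula.
Number of ground instances = 12.

12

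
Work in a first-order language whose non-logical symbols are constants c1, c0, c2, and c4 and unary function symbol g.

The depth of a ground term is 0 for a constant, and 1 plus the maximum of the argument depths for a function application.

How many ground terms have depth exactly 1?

4

Let N_k = |{terms of depth ≤ k}|. Then N_0 = 4 and N_k = 4 + N_{k-1} for k ≥ 1 (one summand per function symbol, arity giving the exponent).
N_0 = 4
N_1 = 4 + 4 = 8
Terms of depth exactly 1: N_1 − N_0 = 8 − 4 = 4.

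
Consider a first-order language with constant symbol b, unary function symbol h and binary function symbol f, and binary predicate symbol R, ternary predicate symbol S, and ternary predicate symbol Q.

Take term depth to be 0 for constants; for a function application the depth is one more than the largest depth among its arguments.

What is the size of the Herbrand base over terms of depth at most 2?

First count ground terms of depth ≤ 2.
Let N_k count ground terms of depth at most k. Each non-constant term of depth ≤ k is some function symbol applied to depth-≤(k−1) arguments, giving N_k = 1 + N_{k-1} + N_{k-1}^2.
N_0 = 1
N_1 = 1 + 1 + 1^2 = 3
N_2 = 1 + 3 + 3^2 = 13
So |H| = 13.
Each predicate of arity r yields |H|^r ground atoms (one per choice of an r-tuple from H):
  R: 13^2 = 169;  S: 13^3 = 2197;  Q: 13^3 = 2197
Total ground atoms: 169 + 2197 + 2197 = 4563.

4563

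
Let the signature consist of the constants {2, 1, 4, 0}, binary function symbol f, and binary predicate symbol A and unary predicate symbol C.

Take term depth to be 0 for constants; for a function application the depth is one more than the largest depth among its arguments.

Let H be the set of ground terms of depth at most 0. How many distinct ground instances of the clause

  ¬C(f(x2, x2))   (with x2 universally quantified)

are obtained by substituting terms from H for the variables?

Ground terms of depth ≤ 0:
  Write N_k for the number of ground terms of depth ≤ k. A term of depth ≤ k is either a constant or a function symbol applied to arguments of depth ≤ k−1, so N_k = 4 + N_{k-1}^2.
  N_0 = 4
  Explicitly: 2, 1, 4, 0.
So there are 4 ground terms available for substitution.
The clause has 1 distinct variable (x2), which appears in the body. In the free term algebra distinct substitutions yield syntactically distinct ground instances.
Number of ground instances = 4.

4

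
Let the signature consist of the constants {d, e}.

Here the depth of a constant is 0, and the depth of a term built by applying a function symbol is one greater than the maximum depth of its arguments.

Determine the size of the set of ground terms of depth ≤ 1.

2

With no function symbols every ground term is a constant, so there are exactly 2 ground terms at every depth bound.
N_0 = 2
N_1 = 2
Explicitly: d, e.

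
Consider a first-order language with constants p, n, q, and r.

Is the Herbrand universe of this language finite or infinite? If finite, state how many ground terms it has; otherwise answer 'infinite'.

4

There are no function symbols, so every ground term is one of the 4 constants.
The Herbrand universe is {p, n, q, r}, which is finite with 4 elements.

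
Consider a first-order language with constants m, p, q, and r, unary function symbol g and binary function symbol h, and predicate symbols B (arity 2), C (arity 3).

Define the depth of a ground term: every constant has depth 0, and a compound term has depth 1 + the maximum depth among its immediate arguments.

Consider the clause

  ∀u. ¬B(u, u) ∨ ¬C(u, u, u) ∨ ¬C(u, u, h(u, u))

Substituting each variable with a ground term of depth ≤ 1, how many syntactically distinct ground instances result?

Ground terms of depth ≤ 1:
  If N_k denotes the number of depth-≤k ground terms, the 4 constants give N_0 = 4, and each function symbol of arity r contributes N_{k-1}^r new terms at level k: N_k = 4 + N_{k-1} + N_{k-1}^2.
  N_0 = 4
  N_1 = 4 + 4 + 4^2 = 24
So there are 24 ground terms available for substitution.
The body mentions the single quantified variable u; since ground terms form a free algebra, no two substitutions collapse to the same formula.
Number of ground instances = 24.

24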